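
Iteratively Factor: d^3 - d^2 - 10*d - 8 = (d - 4)*(d^2 + 3*d + 2) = (d - 4)*(d + 1)*(d + 2)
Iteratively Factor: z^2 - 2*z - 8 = (z + 2)*(z - 4)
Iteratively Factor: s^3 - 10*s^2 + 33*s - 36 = (s - 3)*(s^2 - 7*s + 12) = (s - 4)*(s - 3)*(s - 3)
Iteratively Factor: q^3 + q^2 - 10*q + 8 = (q - 2)*(q^2 + 3*q - 4) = (q - 2)*(q + 4)*(q - 1)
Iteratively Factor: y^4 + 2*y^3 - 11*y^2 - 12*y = (y)*(y^3 + 2*y^2 - 11*y - 12) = y*(y - 3)*(y^2 + 5*y + 4) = y*(y - 3)*(y + 1)*(y + 4)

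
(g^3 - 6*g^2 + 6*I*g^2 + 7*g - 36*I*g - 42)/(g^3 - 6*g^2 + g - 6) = (g + 7*I)/(g + I)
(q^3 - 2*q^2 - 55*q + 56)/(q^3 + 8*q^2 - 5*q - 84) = (q^2 - 9*q + 8)/(q^2 + q - 12)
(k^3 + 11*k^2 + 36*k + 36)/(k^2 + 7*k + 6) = (k^2 + 5*k + 6)/(k + 1)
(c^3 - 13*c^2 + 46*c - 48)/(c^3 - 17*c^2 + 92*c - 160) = (c^2 - 5*c + 6)/(c^2 - 9*c + 20)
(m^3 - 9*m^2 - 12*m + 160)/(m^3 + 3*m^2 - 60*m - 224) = (m - 5)/(m + 7)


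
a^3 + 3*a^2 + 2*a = a*(a + 1)*(a + 2)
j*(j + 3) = j^2 + 3*j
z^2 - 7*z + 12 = (z - 4)*(z - 3)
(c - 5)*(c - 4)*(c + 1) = c^3 - 8*c^2 + 11*c + 20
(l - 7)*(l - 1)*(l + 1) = l^3 - 7*l^2 - l + 7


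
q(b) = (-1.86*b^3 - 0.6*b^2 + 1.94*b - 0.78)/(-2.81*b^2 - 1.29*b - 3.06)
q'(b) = (5.62*b + 1.29)*(-1.86*b^3 - 0.6*b^2 + 1.94*b - 0.78)/(-2.81*b^2 - 1.29*b - 3.06)^2 + (-5.58*b^2 - 1.2*b + 1.94)/(-2.81*b^2 - 1.29*b - 3.06)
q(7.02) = 4.38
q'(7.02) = 0.68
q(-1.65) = -0.32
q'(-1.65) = 1.02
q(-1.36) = -0.02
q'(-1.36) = 1.02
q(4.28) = 2.49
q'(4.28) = 0.71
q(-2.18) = -0.84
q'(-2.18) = 0.94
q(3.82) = 2.16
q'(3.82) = 0.71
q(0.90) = 0.13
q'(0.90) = 0.43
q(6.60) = 4.10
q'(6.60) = 0.69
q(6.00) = 3.68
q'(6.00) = 0.69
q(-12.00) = -7.91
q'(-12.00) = 0.67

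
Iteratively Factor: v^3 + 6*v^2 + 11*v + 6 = (v + 1)*(v^2 + 5*v + 6) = (v + 1)*(v + 2)*(v + 3)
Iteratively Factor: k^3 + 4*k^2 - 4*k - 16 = (k + 2)*(k^2 + 2*k - 8) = (k - 2)*(k + 2)*(k + 4)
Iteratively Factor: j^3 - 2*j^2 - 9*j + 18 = (j + 3)*(j^2 - 5*j + 6) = (j - 3)*(j + 3)*(j - 2)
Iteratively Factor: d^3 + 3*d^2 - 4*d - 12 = (d + 3)*(d^2 - 4) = (d - 2)*(d + 3)*(d + 2)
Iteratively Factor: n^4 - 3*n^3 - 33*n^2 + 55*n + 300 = (n - 5)*(n^3 + 2*n^2 - 23*n - 60) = (n - 5)*(n + 4)*(n^2 - 2*n - 15) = (n - 5)^2*(n + 4)*(n + 3)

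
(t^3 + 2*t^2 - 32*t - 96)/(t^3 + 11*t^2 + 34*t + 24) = (t^2 - 2*t - 24)/(t^2 + 7*t + 6)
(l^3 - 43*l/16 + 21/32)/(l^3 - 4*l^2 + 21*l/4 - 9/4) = (16*l^2 + 24*l - 7)/(8*(2*l^2 - 5*l + 3))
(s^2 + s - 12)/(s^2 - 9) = (s + 4)/(s + 3)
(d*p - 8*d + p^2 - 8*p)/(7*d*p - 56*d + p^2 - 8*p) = (d + p)/(7*d + p)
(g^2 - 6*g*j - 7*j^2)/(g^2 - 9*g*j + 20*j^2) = (g^2 - 6*g*j - 7*j^2)/(g^2 - 9*g*j + 20*j^2)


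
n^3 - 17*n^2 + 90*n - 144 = (n - 8)*(n - 6)*(n - 3)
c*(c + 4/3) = c^2 + 4*c/3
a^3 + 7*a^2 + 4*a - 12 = (a - 1)*(a + 2)*(a + 6)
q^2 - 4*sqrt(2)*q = q*(q - 4*sqrt(2))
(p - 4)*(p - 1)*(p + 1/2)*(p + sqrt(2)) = p^4 - 9*p^3/2 + sqrt(2)*p^3 - 9*sqrt(2)*p^2/2 + 3*p^2/2 + 2*p + 3*sqrt(2)*p/2 + 2*sqrt(2)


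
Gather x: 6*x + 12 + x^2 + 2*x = x^2 + 8*x + 12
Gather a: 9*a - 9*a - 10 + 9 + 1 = 0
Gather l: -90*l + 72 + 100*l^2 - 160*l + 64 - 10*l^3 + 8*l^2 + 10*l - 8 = -10*l^3 + 108*l^2 - 240*l + 128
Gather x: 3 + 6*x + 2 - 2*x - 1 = 4*x + 4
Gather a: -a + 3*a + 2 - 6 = 2*a - 4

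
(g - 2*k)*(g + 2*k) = g^2 - 4*k^2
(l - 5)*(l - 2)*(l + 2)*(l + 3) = l^4 - 2*l^3 - 19*l^2 + 8*l + 60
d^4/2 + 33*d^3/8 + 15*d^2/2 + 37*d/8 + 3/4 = (d/2 + 1/2)*(d + 1/4)*(d + 1)*(d + 6)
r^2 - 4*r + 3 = (r - 3)*(r - 1)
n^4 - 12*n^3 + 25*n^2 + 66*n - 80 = (n - 8)*(n - 5)*(n - 1)*(n + 2)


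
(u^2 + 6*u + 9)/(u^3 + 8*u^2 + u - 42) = (u + 3)/(u^2 + 5*u - 14)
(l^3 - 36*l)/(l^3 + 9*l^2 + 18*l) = (l - 6)/(l + 3)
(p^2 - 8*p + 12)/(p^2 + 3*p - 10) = (p - 6)/(p + 5)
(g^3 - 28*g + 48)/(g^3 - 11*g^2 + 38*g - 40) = (g + 6)/(g - 5)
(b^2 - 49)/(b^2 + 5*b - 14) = (b - 7)/(b - 2)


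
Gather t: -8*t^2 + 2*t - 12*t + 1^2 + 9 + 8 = -8*t^2 - 10*t + 18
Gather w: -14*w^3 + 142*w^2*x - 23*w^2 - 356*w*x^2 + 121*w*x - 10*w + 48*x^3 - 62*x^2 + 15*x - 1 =-14*w^3 + w^2*(142*x - 23) + w*(-356*x^2 + 121*x - 10) + 48*x^3 - 62*x^2 + 15*x - 1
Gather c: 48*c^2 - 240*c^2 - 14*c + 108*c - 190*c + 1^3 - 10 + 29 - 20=-192*c^2 - 96*c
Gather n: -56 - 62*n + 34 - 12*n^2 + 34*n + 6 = -12*n^2 - 28*n - 16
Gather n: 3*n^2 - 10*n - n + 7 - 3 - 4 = 3*n^2 - 11*n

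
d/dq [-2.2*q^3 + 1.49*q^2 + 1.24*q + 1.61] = -6.6*q^2 + 2.98*q + 1.24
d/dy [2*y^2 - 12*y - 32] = 4*y - 12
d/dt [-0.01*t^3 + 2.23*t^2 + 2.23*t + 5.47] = -0.03*t^2 + 4.46*t + 2.23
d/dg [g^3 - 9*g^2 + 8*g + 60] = 3*g^2 - 18*g + 8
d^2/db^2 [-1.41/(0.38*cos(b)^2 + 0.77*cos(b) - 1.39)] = (0.814416*(1 - cos(b)^2)^2 + 1.237698*cos(b)^3 + 4.222245*cos(b)^2 - 0.966273*cos(b) - 3.975918)/(0.38*cos(b)^2 + 0.77*cos(b) - 1.39)^3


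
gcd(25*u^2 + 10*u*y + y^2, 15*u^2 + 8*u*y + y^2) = 5*u + y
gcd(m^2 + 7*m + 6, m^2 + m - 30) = m + 6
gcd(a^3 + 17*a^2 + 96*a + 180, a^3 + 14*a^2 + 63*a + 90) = a^2 + 11*a + 30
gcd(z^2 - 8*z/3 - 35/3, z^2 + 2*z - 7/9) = z + 7/3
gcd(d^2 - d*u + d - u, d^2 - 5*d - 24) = 1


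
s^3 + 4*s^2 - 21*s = s*(s - 3)*(s + 7)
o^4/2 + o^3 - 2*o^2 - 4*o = o*(o/2 + 1)*(o - 2)*(o + 2)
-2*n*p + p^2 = p*(-2*n + p)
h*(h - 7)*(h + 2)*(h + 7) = h^4 + 2*h^3 - 49*h^2 - 98*h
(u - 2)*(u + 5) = u^2 + 3*u - 10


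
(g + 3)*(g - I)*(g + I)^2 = g^4 + 3*g^3 + I*g^3 + g^2 + 3*I*g^2 + 3*g + I*g + 3*I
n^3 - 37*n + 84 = (n - 4)*(n - 3)*(n + 7)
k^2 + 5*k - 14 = (k - 2)*(k + 7)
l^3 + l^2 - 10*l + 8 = (l - 2)*(l - 1)*(l + 4)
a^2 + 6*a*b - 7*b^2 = (a - b)*(a + 7*b)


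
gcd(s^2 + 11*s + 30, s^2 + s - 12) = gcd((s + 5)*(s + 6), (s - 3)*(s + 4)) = 1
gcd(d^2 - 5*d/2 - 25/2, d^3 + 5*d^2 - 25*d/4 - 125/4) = d + 5/2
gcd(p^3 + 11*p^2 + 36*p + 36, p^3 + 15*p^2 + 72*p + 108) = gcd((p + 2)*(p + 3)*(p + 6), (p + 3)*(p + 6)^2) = p^2 + 9*p + 18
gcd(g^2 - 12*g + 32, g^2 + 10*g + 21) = 1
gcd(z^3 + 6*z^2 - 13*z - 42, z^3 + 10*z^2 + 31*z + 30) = z + 2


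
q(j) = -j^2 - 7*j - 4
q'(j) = -2*j - 7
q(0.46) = -7.43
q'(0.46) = -7.92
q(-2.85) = 7.83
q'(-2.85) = -1.30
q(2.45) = -27.15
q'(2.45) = -11.90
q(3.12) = -35.57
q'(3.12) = -13.24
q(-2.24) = 6.66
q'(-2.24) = -2.52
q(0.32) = -6.34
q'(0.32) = -7.64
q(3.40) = -39.36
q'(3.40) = -13.80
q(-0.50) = -0.75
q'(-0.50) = -6.00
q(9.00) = -148.00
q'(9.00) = -25.00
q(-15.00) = -124.00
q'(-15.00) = 23.00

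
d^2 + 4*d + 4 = (d + 2)^2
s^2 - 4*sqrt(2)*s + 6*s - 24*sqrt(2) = (s + 6)*(s - 4*sqrt(2))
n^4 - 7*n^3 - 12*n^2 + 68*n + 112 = (n - 7)*(n - 4)*(n + 2)^2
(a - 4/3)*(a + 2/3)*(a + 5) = a^3 + 13*a^2/3 - 38*a/9 - 40/9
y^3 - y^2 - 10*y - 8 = (y - 4)*(y + 1)*(y + 2)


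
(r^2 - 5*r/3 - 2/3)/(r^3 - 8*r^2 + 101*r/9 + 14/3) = 3*(r - 2)/(3*r^2 - 25*r + 42)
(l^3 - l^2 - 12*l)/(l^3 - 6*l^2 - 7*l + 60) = l/(l - 5)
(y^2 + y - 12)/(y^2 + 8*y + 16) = (y - 3)/(y + 4)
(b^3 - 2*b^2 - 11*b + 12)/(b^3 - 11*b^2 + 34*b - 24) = (b + 3)/(b - 6)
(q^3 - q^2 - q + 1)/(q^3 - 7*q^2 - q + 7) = (q - 1)/(q - 7)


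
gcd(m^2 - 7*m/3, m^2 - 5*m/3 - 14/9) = m - 7/3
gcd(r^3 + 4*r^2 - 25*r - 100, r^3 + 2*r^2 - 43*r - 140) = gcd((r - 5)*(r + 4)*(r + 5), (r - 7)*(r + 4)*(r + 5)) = r^2 + 9*r + 20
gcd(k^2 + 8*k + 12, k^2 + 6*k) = k + 6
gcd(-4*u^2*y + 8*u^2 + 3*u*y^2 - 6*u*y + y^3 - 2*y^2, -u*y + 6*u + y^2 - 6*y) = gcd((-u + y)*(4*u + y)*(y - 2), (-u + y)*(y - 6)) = -u + y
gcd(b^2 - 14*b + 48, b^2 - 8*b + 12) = b - 6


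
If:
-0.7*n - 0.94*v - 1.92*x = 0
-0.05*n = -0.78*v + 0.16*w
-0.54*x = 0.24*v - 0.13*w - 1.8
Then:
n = 5.39175463055168 - 4.02660824536945*x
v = 0.955984863572993*x - 4.01513642700657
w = 5.9187412865963*x - 21.2587134037044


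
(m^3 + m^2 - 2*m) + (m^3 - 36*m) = 2*m^3 + m^2 - 38*m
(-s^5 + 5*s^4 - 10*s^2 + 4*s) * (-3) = 3*s^5 - 15*s^4 + 30*s^2 - 12*s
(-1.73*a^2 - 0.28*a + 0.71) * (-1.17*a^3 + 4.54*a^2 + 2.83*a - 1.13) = 2.0241*a^5 - 7.5266*a^4 - 6.9978*a^3 + 4.3859*a^2 + 2.3257*a - 0.8023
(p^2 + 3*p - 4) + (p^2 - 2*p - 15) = 2*p^2 + p - 19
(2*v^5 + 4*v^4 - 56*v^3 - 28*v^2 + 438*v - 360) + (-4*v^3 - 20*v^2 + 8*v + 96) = 2*v^5 + 4*v^4 - 60*v^3 - 48*v^2 + 446*v - 264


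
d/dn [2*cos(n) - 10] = -2*sin(n)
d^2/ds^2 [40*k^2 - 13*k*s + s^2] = 2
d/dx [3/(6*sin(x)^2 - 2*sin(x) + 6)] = 3*(1 - 6*sin(x))*cos(x)/(2*(3*sin(x)^2 - sin(x) + 3)^2)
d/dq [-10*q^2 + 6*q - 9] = 6 - 20*q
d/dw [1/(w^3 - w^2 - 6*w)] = (-3*w^2 + 2*w + 6)/(w^2*(-w^2 + w + 6)^2)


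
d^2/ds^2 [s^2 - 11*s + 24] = 2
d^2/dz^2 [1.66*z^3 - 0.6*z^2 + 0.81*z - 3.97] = 9.96*z - 1.2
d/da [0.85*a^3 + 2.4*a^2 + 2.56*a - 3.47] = 2.55*a^2 + 4.8*a + 2.56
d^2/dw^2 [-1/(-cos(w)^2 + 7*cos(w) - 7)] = (4*sin(w)^4 - 23*sin(w)^2 + 301*cos(w)/4 - 21*cos(3*w)/4 - 65)/(sin(w)^2 + 7*cos(w) - 8)^3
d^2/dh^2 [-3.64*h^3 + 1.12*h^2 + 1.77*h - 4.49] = 2.24 - 21.84*h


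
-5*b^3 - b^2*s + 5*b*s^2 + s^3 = (-b + s)*(b + s)*(5*b + s)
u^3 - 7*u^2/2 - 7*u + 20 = (u - 4)*(u - 2)*(u + 5/2)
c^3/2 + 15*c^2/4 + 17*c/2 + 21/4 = (c/2 + 1/2)*(c + 3)*(c + 7/2)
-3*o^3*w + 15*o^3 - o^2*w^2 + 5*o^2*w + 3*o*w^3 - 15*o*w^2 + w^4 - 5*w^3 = (-o + w)*(o + w)*(3*o + w)*(w - 5)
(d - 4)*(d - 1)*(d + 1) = d^3 - 4*d^2 - d + 4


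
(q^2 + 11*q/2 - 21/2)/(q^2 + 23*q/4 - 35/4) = 2*(2*q - 3)/(4*q - 5)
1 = 1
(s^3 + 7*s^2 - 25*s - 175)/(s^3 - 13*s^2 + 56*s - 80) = (s^2 + 12*s + 35)/(s^2 - 8*s + 16)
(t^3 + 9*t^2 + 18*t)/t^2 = t + 9 + 18/t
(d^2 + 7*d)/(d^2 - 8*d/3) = 3*(d + 7)/(3*d - 8)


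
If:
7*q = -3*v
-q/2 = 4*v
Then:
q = 0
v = 0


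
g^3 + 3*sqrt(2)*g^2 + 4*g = g*(g + sqrt(2))*(g + 2*sqrt(2))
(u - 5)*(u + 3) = u^2 - 2*u - 15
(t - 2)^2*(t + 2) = t^3 - 2*t^2 - 4*t + 8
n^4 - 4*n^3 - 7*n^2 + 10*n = n*(n - 5)*(n - 1)*(n + 2)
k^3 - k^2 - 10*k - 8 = (k - 4)*(k + 1)*(k + 2)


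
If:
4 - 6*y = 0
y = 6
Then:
No Solution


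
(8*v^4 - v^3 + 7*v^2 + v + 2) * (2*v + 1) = 16*v^5 + 6*v^4 + 13*v^3 + 9*v^2 + 5*v + 2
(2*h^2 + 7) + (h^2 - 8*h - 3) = 3*h^2 - 8*h + 4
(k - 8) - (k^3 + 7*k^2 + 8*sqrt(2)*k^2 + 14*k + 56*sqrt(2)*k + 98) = -k^3 - 8*sqrt(2)*k^2 - 7*k^2 - 56*sqrt(2)*k - 13*k - 106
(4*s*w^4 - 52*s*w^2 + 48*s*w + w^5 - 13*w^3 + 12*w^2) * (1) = 4*s*w^4 - 52*s*w^2 + 48*s*w + w^5 - 13*w^3 + 12*w^2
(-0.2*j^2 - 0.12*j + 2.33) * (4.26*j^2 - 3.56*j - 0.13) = -0.852*j^4 + 0.2008*j^3 + 10.379*j^2 - 8.2792*j - 0.3029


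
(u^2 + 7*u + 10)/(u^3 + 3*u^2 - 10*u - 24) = (u + 5)/(u^2 + u - 12)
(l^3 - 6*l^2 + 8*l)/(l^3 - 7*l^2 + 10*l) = (l - 4)/(l - 5)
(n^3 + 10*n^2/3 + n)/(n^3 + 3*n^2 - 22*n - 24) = n*(3*n^2 + 10*n + 3)/(3*(n^3 + 3*n^2 - 22*n - 24))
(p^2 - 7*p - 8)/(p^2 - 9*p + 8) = (p + 1)/(p - 1)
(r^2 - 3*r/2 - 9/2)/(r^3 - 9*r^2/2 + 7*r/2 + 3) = (2*r + 3)/(2*r^2 - 3*r - 2)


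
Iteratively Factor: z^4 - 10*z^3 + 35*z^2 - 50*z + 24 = (z - 3)*(z^3 - 7*z^2 + 14*z - 8) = (z - 3)*(z - 2)*(z^2 - 5*z + 4) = (z - 4)*(z - 3)*(z - 2)*(z - 1)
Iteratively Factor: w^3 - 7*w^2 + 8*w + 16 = (w - 4)*(w^2 - 3*w - 4) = (w - 4)*(w + 1)*(w - 4)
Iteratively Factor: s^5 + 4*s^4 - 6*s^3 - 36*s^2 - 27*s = (s + 3)*(s^4 + s^3 - 9*s^2 - 9*s) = (s + 1)*(s + 3)*(s^3 - 9*s) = (s - 3)*(s + 1)*(s + 3)*(s^2 + 3*s) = s*(s - 3)*(s + 1)*(s + 3)*(s + 3)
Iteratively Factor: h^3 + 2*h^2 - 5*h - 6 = (h + 1)*(h^2 + h - 6) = (h - 2)*(h + 1)*(h + 3)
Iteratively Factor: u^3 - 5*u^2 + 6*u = (u - 3)*(u^2 - 2*u) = u*(u - 3)*(u - 2)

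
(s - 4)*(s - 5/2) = s^2 - 13*s/2 + 10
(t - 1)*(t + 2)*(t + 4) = t^3 + 5*t^2 + 2*t - 8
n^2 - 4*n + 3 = (n - 3)*(n - 1)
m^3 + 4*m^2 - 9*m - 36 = (m - 3)*(m + 3)*(m + 4)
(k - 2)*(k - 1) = k^2 - 3*k + 2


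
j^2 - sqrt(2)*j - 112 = (j - 8*sqrt(2))*(j + 7*sqrt(2))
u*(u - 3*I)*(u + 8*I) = u^3 + 5*I*u^2 + 24*u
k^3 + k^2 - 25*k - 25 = (k - 5)*(k + 1)*(k + 5)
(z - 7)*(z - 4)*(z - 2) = z^3 - 13*z^2 + 50*z - 56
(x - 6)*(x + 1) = x^2 - 5*x - 6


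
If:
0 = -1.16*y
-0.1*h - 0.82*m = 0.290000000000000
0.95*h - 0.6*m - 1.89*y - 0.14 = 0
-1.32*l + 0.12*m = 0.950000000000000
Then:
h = -0.07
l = -0.75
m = -0.35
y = 0.00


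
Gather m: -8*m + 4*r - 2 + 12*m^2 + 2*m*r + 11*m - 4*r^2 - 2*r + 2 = 12*m^2 + m*(2*r + 3) - 4*r^2 + 2*r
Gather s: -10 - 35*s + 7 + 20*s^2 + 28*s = 20*s^2 - 7*s - 3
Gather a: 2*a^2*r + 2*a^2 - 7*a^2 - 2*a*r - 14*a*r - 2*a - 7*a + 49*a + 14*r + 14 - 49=a^2*(2*r - 5) + a*(40 - 16*r) + 14*r - 35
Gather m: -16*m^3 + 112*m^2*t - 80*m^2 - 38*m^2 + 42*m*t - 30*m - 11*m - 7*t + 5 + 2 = -16*m^3 + m^2*(112*t - 118) + m*(42*t - 41) - 7*t + 7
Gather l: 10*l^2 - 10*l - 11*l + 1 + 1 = 10*l^2 - 21*l + 2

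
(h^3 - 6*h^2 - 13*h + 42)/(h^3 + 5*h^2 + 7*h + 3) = (h^2 - 9*h + 14)/(h^2 + 2*h + 1)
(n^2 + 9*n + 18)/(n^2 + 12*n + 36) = (n + 3)/(n + 6)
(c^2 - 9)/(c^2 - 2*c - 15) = (c - 3)/(c - 5)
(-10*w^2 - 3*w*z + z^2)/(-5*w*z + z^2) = (2*w + z)/z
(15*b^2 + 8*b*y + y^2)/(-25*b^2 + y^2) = (3*b + y)/(-5*b + y)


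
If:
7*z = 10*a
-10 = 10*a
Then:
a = -1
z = -10/7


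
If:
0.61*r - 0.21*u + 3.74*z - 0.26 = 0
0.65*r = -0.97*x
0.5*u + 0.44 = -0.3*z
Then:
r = 0.12327868852459 - 6.33770491803279*z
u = -0.6*z - 0.88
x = 4.246915666723*z - 0.0826094304546223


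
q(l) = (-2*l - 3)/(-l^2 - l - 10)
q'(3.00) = -0.04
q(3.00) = 0.41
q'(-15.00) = -0.00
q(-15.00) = -0.12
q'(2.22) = -0.02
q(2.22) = 0.43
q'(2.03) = -0.01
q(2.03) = 0.44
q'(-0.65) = 0.21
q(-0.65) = 0.17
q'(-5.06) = -0.00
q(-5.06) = -0.23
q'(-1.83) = 0.16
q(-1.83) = -0.06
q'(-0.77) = 0.21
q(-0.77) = 0.15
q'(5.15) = -0.04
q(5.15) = 0.32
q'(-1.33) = 0.20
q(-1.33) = 0.03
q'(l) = (-2*l - 3)*(2*l + 1)/(-l^2 - l - 10)^2 - 2/(-l^2 - l - 10)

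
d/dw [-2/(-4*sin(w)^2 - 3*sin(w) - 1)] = -2*(8*sin(w) + 3)*cos(w)/(4*sin(w)^2 + 3*sin(w) + 1)^2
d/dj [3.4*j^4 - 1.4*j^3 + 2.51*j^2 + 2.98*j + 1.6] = 13.6*j^3 - 4.2*j^2 + 5.02*j + 2.98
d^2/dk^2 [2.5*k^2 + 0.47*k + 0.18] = 5.00000000000000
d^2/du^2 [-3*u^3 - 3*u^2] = -18*u - 6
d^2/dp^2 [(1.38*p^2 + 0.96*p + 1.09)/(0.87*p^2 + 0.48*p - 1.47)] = (0.300672*p^3 + 15.539418*p^2 + 10.097568*p + 10.60911)/(0.658503*p^6 + 1.089936*p^5 - 2.736585*p^4 - 3.57264*p^3 + 4.623885*p^2 + 3.111696*p - 3.176523)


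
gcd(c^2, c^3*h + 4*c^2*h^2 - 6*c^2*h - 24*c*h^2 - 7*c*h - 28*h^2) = 1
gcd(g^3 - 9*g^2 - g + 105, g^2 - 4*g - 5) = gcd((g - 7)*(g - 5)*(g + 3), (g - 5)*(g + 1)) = g - 5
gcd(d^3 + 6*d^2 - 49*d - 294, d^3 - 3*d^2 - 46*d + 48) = d + 6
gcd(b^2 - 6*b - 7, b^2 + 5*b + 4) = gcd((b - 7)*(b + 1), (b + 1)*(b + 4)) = b + 1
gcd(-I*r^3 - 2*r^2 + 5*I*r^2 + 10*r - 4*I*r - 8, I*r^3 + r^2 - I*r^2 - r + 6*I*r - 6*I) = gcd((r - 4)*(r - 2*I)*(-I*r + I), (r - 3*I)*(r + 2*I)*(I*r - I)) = r - 1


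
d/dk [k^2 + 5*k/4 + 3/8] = 2*k + 5/4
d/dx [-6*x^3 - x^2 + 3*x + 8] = -18*x^2 - 2*x + 3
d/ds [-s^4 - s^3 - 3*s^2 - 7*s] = -4*s^3 - 3*s^2 - 6*s - 7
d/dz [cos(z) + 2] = -sin(z)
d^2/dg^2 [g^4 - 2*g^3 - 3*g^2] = 12*g^2 - 12*g - 6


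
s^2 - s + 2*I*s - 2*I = (s - 1)*(s + 2*I)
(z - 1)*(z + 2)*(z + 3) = z^3 + 4*z^2 + z - 6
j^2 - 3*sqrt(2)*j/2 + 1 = (j - sqrt(2))*(j - sqrt(2)/2)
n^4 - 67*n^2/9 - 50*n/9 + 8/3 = (n - 3)*(n - 1/3)*(n + 4/3)*(n + 2)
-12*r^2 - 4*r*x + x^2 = (-6*r + x)*(2*r + x)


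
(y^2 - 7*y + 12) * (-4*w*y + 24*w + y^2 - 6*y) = -4*w*y^3 + 52*w*y^2 - 216*w*y + 288*w + y^4 - 13*y^3 + 54*y^2 - 72*y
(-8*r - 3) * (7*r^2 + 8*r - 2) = -56*r^3 - 85*r^2 - 8*r + 6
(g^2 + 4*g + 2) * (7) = 7*g^2 + 28*g + 14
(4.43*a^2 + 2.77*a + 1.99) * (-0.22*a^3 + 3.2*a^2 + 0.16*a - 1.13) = -0.9746*a^5 + 13.5666*a^4 + 9.135*a^3 + 1.8053*a^2 - 2.8117*a - 2.2487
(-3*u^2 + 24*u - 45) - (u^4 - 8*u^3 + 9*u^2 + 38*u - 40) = -u^4 + 8*u^3 - 12*u^2 - 14*u - 5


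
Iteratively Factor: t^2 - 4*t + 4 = (t - 2)*(t - 2)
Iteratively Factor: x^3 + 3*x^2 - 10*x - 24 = (x + 4)*(x^2 - x - 6) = (x + 2)*(x + 4)*(x - 3)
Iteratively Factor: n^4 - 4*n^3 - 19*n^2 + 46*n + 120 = (n - 5)*(n^3 + n^2 - 14*n - 24) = (n - 5)*(n + 2)*(n^2 - n - 12) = (n - 5)*(n + 2)*(n + 3)*(n - 4)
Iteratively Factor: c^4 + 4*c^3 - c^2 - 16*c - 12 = (c + 2)*(c^3 + 2*c^2 - 5*c - 6) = (c + 2)*(c + 3)*(c^2 - c - 2) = (c + 1)*(c + 2)*(c + 3)*(c - 2)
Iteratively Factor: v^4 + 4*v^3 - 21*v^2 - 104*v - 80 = (v + 1)*(v^3 + 3*v^2 - 24*v - 80) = (v - 5)*(v + 1)*(v^2 + 8*v + 16) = (v - 5)*(v + 1)*(v + 4)*(v + 4)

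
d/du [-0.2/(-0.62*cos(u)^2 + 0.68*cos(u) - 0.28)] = (0.248*cos(u) - 0.136)*sin(u)/(0.62*cos(u)^2 - 0.68*cos(u) + 0.28)^2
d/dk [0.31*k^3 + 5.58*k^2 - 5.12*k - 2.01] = 0.93*k^2 + 11.16*k - 5.12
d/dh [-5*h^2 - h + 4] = -10*h - 1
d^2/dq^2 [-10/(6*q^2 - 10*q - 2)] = 10*(-9*q^2 + 15*q + (6*q - 5)^2 + 3)/(-3*q^2 + 5*q + 1)^3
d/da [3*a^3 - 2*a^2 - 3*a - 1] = 9*a^2 - 4*a - 3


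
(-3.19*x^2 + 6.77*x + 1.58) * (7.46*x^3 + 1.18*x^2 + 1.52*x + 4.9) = -23.7974*x^5 + 46.74*x^4 + 14.9266*x^3 - 3.4762*x^2 + 35.5746*x + 7.742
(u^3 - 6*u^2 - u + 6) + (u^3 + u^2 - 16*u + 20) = 2*u^3 - 5*u^2 - 17*u + 26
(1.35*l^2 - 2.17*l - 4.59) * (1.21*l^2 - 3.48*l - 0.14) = 1.6335*l^4 - 7.3237*l^3 + 1.8087*l^2 + 16.277*l + 0.6426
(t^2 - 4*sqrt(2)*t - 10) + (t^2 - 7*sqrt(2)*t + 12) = 2*t^2 - 11*sqrt(2)*t + 2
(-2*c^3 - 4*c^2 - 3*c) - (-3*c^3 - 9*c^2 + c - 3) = c^3 + 5*c^2 - 4*c + 3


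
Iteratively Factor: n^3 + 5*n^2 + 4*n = (n + 1)*(n^2 + 4*n) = (n + 1)*(n + 4)*(n)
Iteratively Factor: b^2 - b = (b - 1)*(b)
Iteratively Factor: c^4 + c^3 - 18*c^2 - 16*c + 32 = (c - 4)*(c^3 + 5*c^2 + 2*c - 8) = (c - 4)*(c + 2)*(c^2 + 3*c - 4) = (c - 4)*(c - 1)*(c + 2)*(c + 4)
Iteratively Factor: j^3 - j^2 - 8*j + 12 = (j - 2)*(j^2 + j - 6) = (j - 2)^2*(j + 3)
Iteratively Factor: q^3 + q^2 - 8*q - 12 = (q + 2)*(q^2 - q - 6) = (q - 3)*(q + 2)*(q + 2)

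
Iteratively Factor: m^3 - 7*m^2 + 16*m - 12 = (m - 2)*(m^2 - 5*m + 6) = (m - 2)^2*(m - 3)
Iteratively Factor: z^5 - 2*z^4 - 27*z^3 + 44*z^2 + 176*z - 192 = (z - 1)*(z^4 - z^3 - 28*z^2 + 16*z + 192) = (z - 4)*(z - 1)*(z^3 + 3*z^2 - 16*z - 48) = (z - 4)*(z - 1)*(z + 4)*(z^2 - z - 12) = (z - 4)^2*(z - 1)*(z + 4)*(z + 3)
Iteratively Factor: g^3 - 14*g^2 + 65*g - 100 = (g - 4)*(g^2 - 10*g + 25) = (g - 5)*(g - 4)*(g - 5)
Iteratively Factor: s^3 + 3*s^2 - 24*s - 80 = (s + 4)*(s^2 - s - 20) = (s + 4)^2*(s - 5)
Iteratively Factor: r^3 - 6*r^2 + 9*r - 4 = (r - 1)*(r^2 - 5*r + 4) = (r - 1)^2*(r - 4)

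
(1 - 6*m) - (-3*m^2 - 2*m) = 3*m^2 - 4*m + 1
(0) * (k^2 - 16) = 0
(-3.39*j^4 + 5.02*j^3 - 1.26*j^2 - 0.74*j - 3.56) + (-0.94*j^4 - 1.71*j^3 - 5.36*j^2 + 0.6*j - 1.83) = -4.33*j^4 + 3.31*j^3 - 6.62*j^2 - 0.14*j - 5.39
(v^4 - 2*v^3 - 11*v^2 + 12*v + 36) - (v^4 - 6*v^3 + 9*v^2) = 4*v^3 - 20*v^2 + 12*v + 36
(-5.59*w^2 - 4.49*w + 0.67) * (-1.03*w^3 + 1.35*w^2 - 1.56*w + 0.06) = 5.7577*w^5 - 2.9218*w^4 + 1.9688*w^3 + 7.5735*w^2 - 1.3146*w + 0.0402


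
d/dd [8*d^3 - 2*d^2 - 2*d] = 24*d^2 - 4*d - 2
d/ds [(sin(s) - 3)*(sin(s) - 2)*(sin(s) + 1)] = (3*sin(s)^2 - 8*sin(s) + 1)*cos(s)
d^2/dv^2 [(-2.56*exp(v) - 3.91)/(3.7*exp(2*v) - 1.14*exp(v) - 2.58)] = (-35.0464*exp(4*v) - 224.90968*exp(3*v) - 97.14942*exp(2*v) - 146.851404*exp(v) - 5.540292)*exp(v)/(50.653*exp(6*v) - 46.8198*exp(5*v) - 91.53504*exp(4*v) + 63.813096*exp(3*v) + 63.827136*exp(2*v) - 22.764888*exp(v) - 17.173512)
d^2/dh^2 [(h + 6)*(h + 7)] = 2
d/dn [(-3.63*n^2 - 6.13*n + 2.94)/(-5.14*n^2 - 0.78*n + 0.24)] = (-28.6768*n^2 + 28.4808*n + 0.822)/(26.4196*n^4 + 8.0184*n^3 - 1.8588*n^2 - 0.3744*n + 0.0576)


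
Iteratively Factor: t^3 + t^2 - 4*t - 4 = (t + 2)*(t^2 - t - 2) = (t + 1)*(t + 2)*(t - 2)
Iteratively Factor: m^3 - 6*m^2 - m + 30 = (m + 2)*(m^2 - 8*m + 15) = (m - 3)*(m + 2)*(m - 5)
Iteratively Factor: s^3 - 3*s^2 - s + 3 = (s - 1)*(s^2 - 2*s - 3) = (s - 1)*(s + 1)*(s - 3)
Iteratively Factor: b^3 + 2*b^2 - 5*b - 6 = (b + 1)*(b^2 + b - 6) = (b + 1)*(b + 3)*(b - 2)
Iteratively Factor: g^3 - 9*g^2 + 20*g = (g - 5)*(g^2 - 4*g) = (g - 5)*(g - 4)*(g)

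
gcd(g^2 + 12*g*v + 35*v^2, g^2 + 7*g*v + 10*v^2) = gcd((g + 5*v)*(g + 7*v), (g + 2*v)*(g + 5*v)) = g + 5*v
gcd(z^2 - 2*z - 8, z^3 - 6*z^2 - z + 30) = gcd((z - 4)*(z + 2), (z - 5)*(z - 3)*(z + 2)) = z + 2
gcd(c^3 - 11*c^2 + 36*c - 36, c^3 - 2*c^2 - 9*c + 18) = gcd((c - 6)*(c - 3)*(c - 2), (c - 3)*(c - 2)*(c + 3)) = c^2 - 5*c + 6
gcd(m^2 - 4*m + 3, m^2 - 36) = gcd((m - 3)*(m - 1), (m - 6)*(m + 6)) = 1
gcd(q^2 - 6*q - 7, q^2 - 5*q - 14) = q - 7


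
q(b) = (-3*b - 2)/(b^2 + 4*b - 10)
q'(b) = (-3*b - 2)*(-2*b - 4)/(b^2 + 4*b - 10)^2 - 3/(b^2 + 4*b - 10) = (3*b^2 + 4*b + 38)/(b^4 + 8*b^3 - 4*b^2 - 80*b + 100)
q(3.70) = -0.71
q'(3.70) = 0.27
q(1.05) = 1.10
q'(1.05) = 2.06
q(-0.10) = 0.16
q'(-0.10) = 0.35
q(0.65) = 0.57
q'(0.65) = 0.86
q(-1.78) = -0.24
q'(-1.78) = 0.21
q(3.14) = -0.92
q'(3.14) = 0.52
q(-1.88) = -0.26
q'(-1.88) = 0.21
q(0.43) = 0.41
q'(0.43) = 0.61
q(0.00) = 0.20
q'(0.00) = 0.38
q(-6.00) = 8.00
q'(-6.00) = 30.50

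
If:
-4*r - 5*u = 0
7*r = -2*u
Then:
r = 0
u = 0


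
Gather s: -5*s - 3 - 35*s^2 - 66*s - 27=-35*s^2 - 71*s - 30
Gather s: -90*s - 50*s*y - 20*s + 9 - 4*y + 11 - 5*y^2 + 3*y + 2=s*(-50*y - 110) - 5*y^2 - y + 22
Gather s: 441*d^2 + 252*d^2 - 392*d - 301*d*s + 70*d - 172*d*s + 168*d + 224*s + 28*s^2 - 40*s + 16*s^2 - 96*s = 693*d^2 - 154*d + 44*s^2 + s*(88 - 473*d)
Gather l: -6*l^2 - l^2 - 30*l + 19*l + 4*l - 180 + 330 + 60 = -7*l^2 - 7*l + 210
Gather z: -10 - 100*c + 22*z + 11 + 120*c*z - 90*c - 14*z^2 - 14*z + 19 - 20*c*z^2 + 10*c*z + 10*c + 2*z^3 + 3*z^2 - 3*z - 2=-180*c + 2*z^3 + z^2*(-20*c - 11) + z*(130*c + 5) + 18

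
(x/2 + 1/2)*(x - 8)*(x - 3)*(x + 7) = x^4/2 - 3*x^3/2 - 57*x^2/2 + 115*x/2 + 84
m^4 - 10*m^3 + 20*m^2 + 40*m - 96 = (m - 6)*(m - 4)*(m - 2)*(m + 2)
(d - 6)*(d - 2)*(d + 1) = d^3 - 7*d^2 + 4*d + 12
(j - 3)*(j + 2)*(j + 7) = j^3 + 6*j^2 - 13*j - 42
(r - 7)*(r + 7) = r^2 - 49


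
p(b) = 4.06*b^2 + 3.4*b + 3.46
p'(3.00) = 27.76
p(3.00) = 50.20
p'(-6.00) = -45.32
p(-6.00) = 129.22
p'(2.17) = 21.02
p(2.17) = 29.96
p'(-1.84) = -11.54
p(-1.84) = 10.95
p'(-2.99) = -20.88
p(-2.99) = 29.59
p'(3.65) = 33.04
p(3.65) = 69.96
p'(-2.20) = -14.46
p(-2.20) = 15.63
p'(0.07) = 3.97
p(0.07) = 3.72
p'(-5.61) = -42.15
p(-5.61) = 112.16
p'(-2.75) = -18.93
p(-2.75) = 24.81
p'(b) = 8.12*b + 3.4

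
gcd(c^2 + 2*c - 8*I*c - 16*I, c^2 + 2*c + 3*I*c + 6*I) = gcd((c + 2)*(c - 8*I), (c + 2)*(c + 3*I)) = c + 2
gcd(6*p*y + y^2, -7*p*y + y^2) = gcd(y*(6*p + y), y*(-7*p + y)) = y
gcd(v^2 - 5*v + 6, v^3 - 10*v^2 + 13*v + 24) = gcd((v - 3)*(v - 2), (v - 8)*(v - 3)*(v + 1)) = v - 3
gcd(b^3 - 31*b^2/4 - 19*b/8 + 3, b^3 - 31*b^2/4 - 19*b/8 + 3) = b^3 - 31*b^2/4 - 19*b/8 + 3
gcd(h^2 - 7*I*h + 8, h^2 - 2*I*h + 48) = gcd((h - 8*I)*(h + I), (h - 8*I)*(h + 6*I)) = h - 8*I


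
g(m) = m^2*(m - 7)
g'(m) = m^2 + 2*m*(m - 7)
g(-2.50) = -59.38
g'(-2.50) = 53.75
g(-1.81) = -28.86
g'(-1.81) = 35.17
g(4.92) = -50.35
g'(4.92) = 3.74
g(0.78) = -3.78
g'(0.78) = -9.09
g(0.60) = -2.30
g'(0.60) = -7.32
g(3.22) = -39.19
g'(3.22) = -13.97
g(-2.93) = -85.25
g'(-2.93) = 66.77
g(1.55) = -13.09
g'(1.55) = -14.49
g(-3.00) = -90.00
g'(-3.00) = 69.00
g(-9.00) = -1296.00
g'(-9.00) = 369.00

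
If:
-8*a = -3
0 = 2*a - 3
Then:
No Solution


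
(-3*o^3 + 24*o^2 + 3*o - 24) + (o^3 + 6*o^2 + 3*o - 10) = -2*o^3 + 30*o^2 + 6*o - 34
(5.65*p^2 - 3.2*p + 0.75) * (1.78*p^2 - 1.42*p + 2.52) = 10.057*p^4 - 13.719*p^3 + 20.117*p^2 - 9.129*p + 1.89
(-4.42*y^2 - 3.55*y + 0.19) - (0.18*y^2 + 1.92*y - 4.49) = -4.6*y^2 - 5.47*y + 4.68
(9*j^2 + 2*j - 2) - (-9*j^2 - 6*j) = 18*j^2 + 8*j - 2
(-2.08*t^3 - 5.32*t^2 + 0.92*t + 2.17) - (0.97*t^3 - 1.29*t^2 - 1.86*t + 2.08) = -3.05*t^3 - 4.03*t^2 + 2.78*t + 0.0899999999999999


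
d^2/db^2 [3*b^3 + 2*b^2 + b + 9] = 18*b + 4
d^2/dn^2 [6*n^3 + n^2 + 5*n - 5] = 36*n + 2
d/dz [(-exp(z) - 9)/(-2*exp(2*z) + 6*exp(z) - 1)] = (-2*exp(2*z) - 36*exp(z) + 55)*exp(z)/(4*exp(4*z) - 24*exp(3*z) + 40*exp(2*z) - 12*exp(z) + 1)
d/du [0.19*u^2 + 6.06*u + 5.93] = 0.38*u + 6.06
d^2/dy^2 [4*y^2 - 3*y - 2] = 8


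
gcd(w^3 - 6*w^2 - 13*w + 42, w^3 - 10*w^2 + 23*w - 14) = w^2 - 9*w + 14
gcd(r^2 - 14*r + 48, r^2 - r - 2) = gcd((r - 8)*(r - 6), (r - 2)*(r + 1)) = 1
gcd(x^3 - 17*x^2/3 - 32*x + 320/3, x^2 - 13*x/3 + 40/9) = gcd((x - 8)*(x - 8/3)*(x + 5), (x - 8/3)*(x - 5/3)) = x - 8/3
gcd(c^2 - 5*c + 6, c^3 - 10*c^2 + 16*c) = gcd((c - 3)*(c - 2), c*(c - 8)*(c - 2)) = c - 2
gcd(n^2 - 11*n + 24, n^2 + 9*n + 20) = 1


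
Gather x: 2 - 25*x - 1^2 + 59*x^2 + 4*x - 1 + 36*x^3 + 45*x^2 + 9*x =36*x^3 + 104*x^2 - 12*x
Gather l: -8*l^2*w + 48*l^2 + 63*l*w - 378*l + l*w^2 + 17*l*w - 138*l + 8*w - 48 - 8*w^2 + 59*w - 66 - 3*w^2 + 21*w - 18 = l^2*(48 - 8*w) + l*(w^2 + 80*w - 516) - 11*w^2 + 88*w - 132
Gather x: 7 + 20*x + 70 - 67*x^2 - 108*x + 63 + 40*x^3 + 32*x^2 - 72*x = 40*x^3 - 35*x^2 - 160*x + 140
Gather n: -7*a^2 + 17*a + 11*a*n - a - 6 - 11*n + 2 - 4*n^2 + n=-7*a^2 + 16*a - 4*n^2 + n*(11*a - 10) - 4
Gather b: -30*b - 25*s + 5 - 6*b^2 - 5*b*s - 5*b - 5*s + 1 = -6*b^2 + b*(-5*s - 35) - 30*s + 6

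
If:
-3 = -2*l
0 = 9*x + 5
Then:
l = 3/2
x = -5/9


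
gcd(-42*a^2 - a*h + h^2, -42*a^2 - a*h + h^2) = 42*a^2 + a*h - h^2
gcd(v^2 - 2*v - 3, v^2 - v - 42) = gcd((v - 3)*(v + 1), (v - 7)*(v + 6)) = 1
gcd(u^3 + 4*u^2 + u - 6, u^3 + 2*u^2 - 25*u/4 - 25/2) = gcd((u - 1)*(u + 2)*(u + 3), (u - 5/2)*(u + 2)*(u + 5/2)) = u + 2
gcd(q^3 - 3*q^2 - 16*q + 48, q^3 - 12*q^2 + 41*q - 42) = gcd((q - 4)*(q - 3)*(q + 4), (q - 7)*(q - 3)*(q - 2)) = q - 3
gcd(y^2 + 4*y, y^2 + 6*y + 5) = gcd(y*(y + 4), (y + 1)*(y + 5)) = 1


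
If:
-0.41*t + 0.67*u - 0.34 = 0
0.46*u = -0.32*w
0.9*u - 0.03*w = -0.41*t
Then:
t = -0.48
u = 0.21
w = -0.30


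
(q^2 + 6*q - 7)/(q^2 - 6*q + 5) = (q + 7)/(q - 5)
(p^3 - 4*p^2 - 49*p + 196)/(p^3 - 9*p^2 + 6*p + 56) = (p + 7)/(p + 2)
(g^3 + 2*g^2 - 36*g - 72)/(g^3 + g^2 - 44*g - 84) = (g - 6)/(g - 7)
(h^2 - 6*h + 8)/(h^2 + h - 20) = (h - 2)/(h + 5)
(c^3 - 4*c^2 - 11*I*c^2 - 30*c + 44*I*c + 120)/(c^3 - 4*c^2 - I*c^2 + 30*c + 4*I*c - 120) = (c - 5*I)/(c + 5*I)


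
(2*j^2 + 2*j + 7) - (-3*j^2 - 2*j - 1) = 5*j^2 + 4*j + 8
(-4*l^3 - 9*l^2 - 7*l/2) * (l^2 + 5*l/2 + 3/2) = -4*l^5 - 19*l^4 - 32*l^3 - 89*l^2/4 - 21*l/4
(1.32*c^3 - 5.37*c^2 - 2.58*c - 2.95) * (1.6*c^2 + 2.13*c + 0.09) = 2.112*c^5 - 5.7804*c^4 - 15.4473*c^3 - 10.6987*c^2 - 6.5157*c - 0.2655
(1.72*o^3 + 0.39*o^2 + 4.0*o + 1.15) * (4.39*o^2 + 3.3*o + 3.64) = 7.5508*o^5 + 7.3881*o^4 + 25.1078*o^3 + 19.6681*o^2 + 18.355*o + 4.186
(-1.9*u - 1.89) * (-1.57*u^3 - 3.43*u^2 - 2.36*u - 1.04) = 2.983*u^4 + 9.4843*u^3 + 10.9667*u^2 + 6.4364*u + 1.9656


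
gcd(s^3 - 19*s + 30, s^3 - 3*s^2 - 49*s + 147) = s - 3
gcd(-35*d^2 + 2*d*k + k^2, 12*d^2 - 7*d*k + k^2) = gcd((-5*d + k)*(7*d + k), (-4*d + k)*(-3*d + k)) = 1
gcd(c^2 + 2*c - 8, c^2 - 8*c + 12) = c - 2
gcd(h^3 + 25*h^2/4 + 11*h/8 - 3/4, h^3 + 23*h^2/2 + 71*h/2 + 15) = h^2 + 13*h/2 + 3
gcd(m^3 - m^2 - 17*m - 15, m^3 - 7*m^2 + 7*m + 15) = m^2 - 4*m - 5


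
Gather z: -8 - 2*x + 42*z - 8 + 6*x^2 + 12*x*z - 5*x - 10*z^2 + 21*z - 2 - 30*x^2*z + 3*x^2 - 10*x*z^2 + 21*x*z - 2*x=9*x^2 - 9*x + z^2*(-10*x - 10) + z*(-30*x^2 + 33*x + 63) - 18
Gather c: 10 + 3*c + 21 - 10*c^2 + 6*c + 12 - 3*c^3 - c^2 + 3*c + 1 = -3*c^3 - 11*c^2 + 12*c + 44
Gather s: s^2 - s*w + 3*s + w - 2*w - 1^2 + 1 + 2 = s^2 + s*(3 - w) - w + 2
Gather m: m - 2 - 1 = m - 3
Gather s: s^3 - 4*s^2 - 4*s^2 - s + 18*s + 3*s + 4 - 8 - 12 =s^3 - 8*s^2 + 20*s - 16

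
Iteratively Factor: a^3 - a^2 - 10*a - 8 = (a + 1)*(a^2 - 2*a - 8) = (a - 4)*(a + 1)*(a + 2)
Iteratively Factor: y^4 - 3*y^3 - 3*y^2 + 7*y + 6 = (y - 3)*(y^3 - 3*y - 2) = (y - 3)*(y + 1)*(y^2 - y - 2) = (y - 3)*(y - 2)*(y + 1)*(y + 1)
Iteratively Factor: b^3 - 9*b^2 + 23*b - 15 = (b - 1)*(b^2 - 8*b + 15) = (b - 5)*(b - 1)*(b - 3)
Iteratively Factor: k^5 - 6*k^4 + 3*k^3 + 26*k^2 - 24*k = (k - 3)*(k^4 - 3*k^3 - 6*k^2 + 8*k) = (k - 3)*(k + 2)*(k^3 - 5*k^2 + 4*k) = k*(k - 3)*(k + 2)*(k^2 - 5*k + 4) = k*(k - 4)*(k - 3)*(k + 2)*(k - 1)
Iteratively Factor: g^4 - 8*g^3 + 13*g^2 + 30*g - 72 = (g + 2)*(g^3 - 10*g^2 + 33*g - 36) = (g - 3)*(g + 2)*(g^2 - 7*g + 12) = (g - 3)^2*(g + 2)*(g - 4)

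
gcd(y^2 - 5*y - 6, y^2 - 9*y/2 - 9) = y - 6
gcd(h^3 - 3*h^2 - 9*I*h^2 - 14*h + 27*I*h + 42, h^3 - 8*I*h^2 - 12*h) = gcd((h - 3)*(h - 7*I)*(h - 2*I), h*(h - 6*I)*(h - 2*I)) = h - 2*I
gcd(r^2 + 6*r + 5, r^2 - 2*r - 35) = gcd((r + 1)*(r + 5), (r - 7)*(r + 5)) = r + 5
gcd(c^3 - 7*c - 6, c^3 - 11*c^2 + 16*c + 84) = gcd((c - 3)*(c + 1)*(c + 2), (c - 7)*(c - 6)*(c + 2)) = c + 2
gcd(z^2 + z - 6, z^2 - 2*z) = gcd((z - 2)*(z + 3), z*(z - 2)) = z - 2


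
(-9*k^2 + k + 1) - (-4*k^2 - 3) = -5*k^2 + k + 4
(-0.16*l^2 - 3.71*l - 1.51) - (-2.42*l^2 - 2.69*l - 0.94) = 2.26*l^2 - 1.02*l - 0.57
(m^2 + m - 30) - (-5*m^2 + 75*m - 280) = 6*m^2 - 74*m + 250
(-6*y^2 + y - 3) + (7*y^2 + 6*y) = y^2 + 7*y - 3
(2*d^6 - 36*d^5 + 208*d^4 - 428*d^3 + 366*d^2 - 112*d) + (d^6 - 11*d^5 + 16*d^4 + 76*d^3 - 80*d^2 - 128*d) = 3*d^6 - 47*d^5 + 224*d^4 - 352*d^3 + 286*d^2 - 240*d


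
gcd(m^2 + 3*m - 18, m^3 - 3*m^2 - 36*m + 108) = m^2 + 3*m - 18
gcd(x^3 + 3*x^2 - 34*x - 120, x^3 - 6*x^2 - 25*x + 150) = x^2 - x - 30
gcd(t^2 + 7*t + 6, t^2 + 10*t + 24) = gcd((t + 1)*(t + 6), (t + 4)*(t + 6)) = t + 6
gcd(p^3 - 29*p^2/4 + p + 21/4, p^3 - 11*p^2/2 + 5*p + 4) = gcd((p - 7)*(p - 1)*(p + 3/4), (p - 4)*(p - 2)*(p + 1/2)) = 1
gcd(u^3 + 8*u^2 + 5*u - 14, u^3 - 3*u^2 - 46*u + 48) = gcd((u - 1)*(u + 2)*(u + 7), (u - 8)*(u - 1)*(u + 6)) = u - 1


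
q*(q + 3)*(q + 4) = q^3 + 7*q^2 + 12*q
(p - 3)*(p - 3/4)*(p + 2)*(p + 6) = p^4 + 17*p^3/4 - 63*p^2/4 - 27*p + 27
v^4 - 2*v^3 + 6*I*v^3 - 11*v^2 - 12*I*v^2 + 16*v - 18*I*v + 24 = (v - 3)*(v + 1)*(v + 2*I)*(v + 4*I)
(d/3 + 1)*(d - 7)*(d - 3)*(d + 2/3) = d^4/3 - 19*d^3/9 - 41*d^2/9 + 19*d + 14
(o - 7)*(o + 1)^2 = o^3 - 5*o^2 - 13*o - 7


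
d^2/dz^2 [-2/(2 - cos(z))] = 2*(sin(z)^2 - 2*cos(z) + 1)/(cos(z) - 2)^3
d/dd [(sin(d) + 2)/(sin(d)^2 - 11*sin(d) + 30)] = (-4*sin(d) + cos(d)^2 + 51)*cos(d)/(sin(d)^2 - 11*sin(d) + 30)^2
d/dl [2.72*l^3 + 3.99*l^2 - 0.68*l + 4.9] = 8.16*l^2 + 7.98*l - 0.68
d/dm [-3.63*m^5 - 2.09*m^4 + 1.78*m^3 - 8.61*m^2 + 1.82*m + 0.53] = -18.15*m^4 - 8.36*m^3 + 5.34*m^2 - 17.22*m + 1.82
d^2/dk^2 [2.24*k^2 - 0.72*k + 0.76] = 4.48000000000000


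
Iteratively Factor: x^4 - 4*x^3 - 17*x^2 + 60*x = (x - 5)*(x^3 + x^2 - 12*x) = (x - 5)*(x - 3)*(x^2 + 4*x) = x*(x - 5)*(x - 3)*(x + 4)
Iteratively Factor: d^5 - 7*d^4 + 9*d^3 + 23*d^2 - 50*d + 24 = (d - 4)*(d^4 - 3*d^3 - 3*d^2 + 11*d - 6) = (d - 4)*(d - 1)*(d^3 - 2*d^2 - 5*d + 6) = (d - 4)*(d - 3)*(d - 1)*(d^2 + d - 2) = (d - 4)*(d - 3)*(d - 1)^2*(d + 2)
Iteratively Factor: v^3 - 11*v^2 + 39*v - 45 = (v - 3)*(v^2 - 8*v + 15) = (v - 3)^2*(v - 5)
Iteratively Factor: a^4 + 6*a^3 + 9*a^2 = (a)*(a^3 + 6*a^2 + 9*a) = a^2*(a^2 + 6*a + 9) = a^2*(a + 3)*(a + 3)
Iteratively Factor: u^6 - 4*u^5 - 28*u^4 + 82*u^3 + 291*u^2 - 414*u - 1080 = (u + 2)*(u^5 - 6*u^4 - 16*u^3 + 114*u^2 + 63*u - 540) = (u - 5)*(u + 2)*(u^4 - u^3 - 21*u^2 + 9*u + 108) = (u - 5)*(u - 3)*(u + 2)*(u^3 + 2*u^2 - 15*u - 36) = (u - 5)*(u - 3)*(u + 2)*(u + 3)*(u^2 - u - 12) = (u - 5)*(u - 4)*(u - 3)*(u + 2)*(u + 3)*(u + 3)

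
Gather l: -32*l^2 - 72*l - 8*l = -32*l^2 - 80*l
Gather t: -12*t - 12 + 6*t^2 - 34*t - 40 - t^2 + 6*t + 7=5*t^2 - 40*t - 45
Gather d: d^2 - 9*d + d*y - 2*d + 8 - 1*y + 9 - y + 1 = d^2 + d*(y - 11) - 2*y + 18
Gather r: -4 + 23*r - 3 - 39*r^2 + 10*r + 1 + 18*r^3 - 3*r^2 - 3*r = 18*r^3 - 42*r^2 + 30*r - 6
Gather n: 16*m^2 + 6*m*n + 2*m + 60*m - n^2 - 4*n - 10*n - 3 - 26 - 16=16*m^2 + 62*m - n^2 + n*(6*m - 14) - 45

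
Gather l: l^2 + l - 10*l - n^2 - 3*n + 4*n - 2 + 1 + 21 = l^2 - 9*l - n^2 + n + 20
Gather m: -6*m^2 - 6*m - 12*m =-6*m^2 - 18*m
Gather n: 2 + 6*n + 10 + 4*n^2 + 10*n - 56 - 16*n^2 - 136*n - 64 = -12*n^2 - 120*n - 108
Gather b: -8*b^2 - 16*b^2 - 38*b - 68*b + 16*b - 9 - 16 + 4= -24*b^2 - 90*b - 21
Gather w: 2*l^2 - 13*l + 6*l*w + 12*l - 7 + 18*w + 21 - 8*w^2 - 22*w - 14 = 2*l^2 - l - 8*w^2 + w*(6*l - 4)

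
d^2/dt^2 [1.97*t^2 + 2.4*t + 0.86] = 3.94000000000000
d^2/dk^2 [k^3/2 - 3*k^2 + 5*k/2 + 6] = 3*k - 6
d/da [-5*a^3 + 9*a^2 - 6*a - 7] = -15*a^2 + 18*a - 6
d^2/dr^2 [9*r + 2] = 0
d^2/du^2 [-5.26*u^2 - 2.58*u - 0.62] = -10.5200000000000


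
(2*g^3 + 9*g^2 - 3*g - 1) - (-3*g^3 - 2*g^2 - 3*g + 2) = 5*g^3 + 11*g^2 - 3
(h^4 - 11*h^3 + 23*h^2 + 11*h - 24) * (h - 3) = h^5 - 14*h^4 + 56*h^3 - 58*h^2 - 57*h + 72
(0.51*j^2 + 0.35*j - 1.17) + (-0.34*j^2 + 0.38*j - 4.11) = 0.17*j^2 + 0.73*j - 5.28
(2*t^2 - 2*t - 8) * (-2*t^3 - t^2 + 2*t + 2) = -4*t^5 + 2*t^4 + 22*t^3 + 8*t^2 - 20*t - 16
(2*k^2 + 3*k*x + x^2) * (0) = 0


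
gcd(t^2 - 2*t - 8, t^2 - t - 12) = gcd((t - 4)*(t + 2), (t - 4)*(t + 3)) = t - 4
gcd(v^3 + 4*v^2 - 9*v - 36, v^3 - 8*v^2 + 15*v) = v - 3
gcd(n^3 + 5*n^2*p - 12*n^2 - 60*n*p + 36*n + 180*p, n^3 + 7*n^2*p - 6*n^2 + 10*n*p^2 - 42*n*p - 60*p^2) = n^2 + 5*n*p - 6*n - 30*p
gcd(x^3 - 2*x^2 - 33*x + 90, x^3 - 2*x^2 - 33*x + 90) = x^3 - 2*x^2 - 33*x + 90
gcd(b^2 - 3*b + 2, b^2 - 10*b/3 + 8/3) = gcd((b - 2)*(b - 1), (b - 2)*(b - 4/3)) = b - 2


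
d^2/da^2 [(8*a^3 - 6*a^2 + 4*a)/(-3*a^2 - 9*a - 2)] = 12*(-133*a^3 - 90*a^2 - 4*a + 16)/(27*a^6 + 243*a^5 + 783*a^4 + 1053*a^3 + 522*a^2 + 108*a + 8)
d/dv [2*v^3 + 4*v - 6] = 6*v^2 + 4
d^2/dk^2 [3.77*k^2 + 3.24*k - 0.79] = 7.54000000000000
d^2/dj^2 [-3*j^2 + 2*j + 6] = -6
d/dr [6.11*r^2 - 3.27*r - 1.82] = 12.22*r - 3.27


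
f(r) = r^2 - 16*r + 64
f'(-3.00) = -22.00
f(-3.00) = 121.00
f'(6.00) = -4.00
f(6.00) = 4.00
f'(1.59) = -12.82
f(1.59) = 41.09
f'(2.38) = -11.24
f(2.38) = 31.58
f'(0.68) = -14.64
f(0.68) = 53.58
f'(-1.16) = -18.32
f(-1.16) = 83.91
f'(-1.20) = -18.40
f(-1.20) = 84.64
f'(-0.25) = -16.50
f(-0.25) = 68.06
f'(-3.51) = -23.02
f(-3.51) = 132.48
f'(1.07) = -13.86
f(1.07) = 48.02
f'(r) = 2*r - 16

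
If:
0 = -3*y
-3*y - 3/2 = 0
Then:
No Solution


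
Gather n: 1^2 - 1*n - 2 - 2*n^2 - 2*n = -2*n^2 - 3*n - 1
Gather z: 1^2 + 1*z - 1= z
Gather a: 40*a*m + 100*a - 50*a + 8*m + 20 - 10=a*(40*m + 50) + 8*m + 10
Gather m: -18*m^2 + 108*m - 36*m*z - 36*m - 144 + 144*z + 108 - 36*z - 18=-18*m^2 + m*(72 - 36*z) + 108*z - 54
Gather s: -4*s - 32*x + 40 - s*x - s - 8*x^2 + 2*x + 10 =s*(-x - 5) - 8*x^2 - 30*x + 50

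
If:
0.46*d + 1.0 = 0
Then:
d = -2.17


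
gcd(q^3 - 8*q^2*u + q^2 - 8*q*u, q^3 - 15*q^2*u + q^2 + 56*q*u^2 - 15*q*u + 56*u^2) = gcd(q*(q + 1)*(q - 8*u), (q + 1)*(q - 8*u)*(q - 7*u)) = q^2 - 8*q*u + q - 8*u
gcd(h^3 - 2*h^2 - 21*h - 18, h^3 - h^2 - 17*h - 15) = h^2 + 4*h + 3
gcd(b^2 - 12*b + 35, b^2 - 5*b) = b - 5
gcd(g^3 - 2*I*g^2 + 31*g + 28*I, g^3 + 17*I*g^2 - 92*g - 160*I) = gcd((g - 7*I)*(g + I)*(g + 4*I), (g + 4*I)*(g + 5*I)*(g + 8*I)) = g + 4*I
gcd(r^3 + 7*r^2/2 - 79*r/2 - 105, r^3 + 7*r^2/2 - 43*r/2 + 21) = r + 7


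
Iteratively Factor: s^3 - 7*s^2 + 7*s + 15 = (s - 3)*(s^2 - 4*s - 5) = (s - 5)*(s - 3)*(s + 1)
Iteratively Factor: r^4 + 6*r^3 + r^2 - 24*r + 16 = (r + 4)*(r^3 + 2*r^2 - 7*r + 4) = (r - 1)*(r + 4)*(r^2 + 3*r - 4) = (r - 1)^2*(r + 4)*(r + 4)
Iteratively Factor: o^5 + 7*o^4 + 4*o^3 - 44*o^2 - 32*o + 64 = (o + 4)*(o^4 + 3*o^3 - 8*o^2 - 12*o + 16) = (o - 1)*(o + 4)*(o^3 + 4*o^2 - 4*o - 16) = (o - 1)*(o + 2)*(o + 4)*(o^2 + 2*o - 8) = (o - 1)*(o + 2)*(o + 4)^2*(o - 2)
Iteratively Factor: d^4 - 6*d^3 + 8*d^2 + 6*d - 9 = (d - 1)*(d^3 - 5*d^2 + 3*d + 9) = (d - 1)*(d + 1)*(d^2 - 6*d + 9) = (d - 3)*(d - 1)*(d + 1)*(d - 3)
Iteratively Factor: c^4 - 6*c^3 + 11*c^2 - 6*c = (c - 1)*(c^3 - 5*c^2 + 6*c) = (c - 2)*(c - 1)*(c^2 - 3*c) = (c - 3)*(c - 2)*(c - 1)*(c)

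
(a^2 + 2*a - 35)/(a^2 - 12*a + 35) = (a + 7)/(a - 7)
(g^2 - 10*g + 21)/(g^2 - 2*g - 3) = (g - 7)/(g + 1)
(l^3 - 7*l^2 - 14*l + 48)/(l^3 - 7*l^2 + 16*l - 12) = (l^2 - 5*l - 24)/(l^2 - 5*l + 6)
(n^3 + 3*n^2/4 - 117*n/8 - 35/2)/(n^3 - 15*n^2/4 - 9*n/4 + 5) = (n + 7/2)/(n - 1)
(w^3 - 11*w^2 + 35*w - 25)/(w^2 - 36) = (w^3 - 11*w^2 + 35*w - 25)/(w^2 - 36)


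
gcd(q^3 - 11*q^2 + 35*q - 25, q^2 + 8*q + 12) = 1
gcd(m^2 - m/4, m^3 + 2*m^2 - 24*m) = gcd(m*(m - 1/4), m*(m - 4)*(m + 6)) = m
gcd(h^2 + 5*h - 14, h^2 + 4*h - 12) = h - 2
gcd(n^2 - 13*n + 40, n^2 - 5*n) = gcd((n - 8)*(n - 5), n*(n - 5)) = n - 5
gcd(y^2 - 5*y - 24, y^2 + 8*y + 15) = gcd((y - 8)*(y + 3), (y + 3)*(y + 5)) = y + 3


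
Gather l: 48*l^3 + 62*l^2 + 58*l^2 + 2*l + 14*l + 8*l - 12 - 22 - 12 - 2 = 48*l^3 + 120*l^2 + 24*l - 48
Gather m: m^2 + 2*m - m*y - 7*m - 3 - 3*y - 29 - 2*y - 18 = m^2 + m*(-y - 5) - 5*y - 50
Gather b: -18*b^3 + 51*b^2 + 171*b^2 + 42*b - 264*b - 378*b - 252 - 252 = -18*b^3 + 222*b^2 - 600*b - 504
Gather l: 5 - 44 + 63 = 24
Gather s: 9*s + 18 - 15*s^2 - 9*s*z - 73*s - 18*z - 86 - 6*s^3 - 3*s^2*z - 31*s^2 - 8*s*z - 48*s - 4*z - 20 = -6*s^3 + s^2*(-3*z - 46) + s*(-17*z - 112) - 22*z - 88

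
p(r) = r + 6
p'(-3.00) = 1.00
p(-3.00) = 3.00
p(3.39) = 9.39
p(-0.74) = 5.26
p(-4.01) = 1.99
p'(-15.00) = 1.00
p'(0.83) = 1.00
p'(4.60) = 1.00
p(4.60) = 10.60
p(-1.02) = 4.98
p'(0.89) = 1.00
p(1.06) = 7.06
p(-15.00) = -9.00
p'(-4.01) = 1.00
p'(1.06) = 1.00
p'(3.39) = 1.00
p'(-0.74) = 1.00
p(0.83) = 6.83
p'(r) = 1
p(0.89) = 6.89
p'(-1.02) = 1.00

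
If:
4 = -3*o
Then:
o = -4/3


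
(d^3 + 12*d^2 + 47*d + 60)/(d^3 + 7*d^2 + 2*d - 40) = (d + 3)/(d - 2)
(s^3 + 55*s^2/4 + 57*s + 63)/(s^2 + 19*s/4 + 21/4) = (s^2 + 12*s + 36)/(s + 3)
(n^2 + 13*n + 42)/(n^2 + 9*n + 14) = (n + 6)/(n + 2)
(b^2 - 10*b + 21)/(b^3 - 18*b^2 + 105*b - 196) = (b - 3)/(b^2 - 11*b + 28)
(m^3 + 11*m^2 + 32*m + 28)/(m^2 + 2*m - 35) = (m^2 + 4*m + 4)/(m - 5)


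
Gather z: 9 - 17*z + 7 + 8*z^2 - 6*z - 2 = 8*z^2 - 23*z + 14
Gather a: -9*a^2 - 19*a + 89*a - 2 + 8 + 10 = -9*a^2 + 70*a + 16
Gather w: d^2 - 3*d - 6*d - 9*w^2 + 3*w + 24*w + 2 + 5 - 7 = d^2 - 9*d - 9*w^2 + 27*w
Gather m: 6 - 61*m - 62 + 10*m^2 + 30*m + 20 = 10*m^2 - 31*m - 36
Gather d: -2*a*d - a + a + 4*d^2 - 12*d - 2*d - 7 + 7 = 4*d^2 + d*(-2*a - 14)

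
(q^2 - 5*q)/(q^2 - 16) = q*(q - 5)/(q^2 - 16)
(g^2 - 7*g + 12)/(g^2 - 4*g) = (g - 3)/g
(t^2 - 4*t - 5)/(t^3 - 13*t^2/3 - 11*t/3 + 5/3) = 3/(3*t - 1)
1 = 1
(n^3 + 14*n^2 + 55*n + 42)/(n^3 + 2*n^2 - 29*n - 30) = (n + 7)/(n - 5)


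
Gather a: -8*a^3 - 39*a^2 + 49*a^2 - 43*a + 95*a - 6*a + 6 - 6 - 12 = -8*a^3 + 10*a^2 + 46*a - 12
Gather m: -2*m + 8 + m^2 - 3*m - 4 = m^2 - 5*m + 4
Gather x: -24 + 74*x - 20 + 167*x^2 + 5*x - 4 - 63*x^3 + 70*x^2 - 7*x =-63*x^3 + 237*x^2 + 72*x - 48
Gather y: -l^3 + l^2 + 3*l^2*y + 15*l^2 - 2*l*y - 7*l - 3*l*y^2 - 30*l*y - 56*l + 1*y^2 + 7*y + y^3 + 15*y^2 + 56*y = -l^3 + 16*l^2 - 63*l + y^3 + y^2*(16 - 3*l) + y*(3*l^2 - 32*l + 63)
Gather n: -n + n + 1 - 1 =0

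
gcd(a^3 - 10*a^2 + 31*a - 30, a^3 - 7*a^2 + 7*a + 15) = a^2 - 8*a + 15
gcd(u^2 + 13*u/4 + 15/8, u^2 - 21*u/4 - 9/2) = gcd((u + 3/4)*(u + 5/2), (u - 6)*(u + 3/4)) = u + 3/4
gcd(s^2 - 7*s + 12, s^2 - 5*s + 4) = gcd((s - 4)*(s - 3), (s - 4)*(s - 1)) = s - 4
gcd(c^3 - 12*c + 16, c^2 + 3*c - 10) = c - 2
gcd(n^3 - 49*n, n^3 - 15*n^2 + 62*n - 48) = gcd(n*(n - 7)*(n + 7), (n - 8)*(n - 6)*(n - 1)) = 1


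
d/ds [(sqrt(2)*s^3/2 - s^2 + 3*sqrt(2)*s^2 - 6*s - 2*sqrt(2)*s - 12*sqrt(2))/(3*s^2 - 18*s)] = (sqrt(2)*s^4 - 12*sqrt(2)*s^3 - 32*sqrt(2)*s^2 + 24*s^2 + 48*sqrt(2)*s - 144*sqrt(2))/(6*s^2*(s^2 - 12*s + 36))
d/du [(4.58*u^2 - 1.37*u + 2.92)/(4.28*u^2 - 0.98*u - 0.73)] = (1.3752*u^2 - 31.682*u + 3.8617)/(18.3184*u^4 - 8.3888*u^3 - 5.2884*u^2 + 1.4308*u + 0.5329)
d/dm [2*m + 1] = 2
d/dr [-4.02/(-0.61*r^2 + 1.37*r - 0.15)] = (5.5074 - 4.9044*r)/(0.61*r^2 - 1.37*r + 0.15)^2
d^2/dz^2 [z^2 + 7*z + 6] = 2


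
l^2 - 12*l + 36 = (l - 6)^2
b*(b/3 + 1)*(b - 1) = b^3/3 + 2*b^2/3 - b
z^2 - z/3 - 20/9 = (z - 5/3)*(z + 4/3)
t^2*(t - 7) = t^3 - 7*t^2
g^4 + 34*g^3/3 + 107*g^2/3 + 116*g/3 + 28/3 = (g + 1/3)*(g + 2)^2*(g + 7)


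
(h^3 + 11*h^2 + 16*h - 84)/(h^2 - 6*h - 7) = (-h^3 - 11*h^2 - 16*h + 84)/(-h^2 + 6*h + 7)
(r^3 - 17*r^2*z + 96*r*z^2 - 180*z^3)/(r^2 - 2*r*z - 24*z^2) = (r^2 - 11*r*z + 30*z^2)/(r + 4*z)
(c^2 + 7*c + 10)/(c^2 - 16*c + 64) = (c^2 + 7*c + 10)/(c^2 - 16*c + 64)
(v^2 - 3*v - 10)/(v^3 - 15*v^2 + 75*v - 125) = (v + 2)/(v^2 - 10*v + 25)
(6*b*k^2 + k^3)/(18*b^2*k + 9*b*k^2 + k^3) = k/(3*b + k)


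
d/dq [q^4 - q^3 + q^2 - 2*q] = 4*q^3 - 3*q^2 + 2*q - 2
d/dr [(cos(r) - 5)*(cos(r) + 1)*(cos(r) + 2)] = (-3*cos(r)^2 + 4*cos(r) + 13)*sin(r)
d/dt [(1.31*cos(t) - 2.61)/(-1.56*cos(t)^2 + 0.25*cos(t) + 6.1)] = (-2.0436*cos(t)^2 + 8.1432*cos(t) - 8.6435)*sin(t)/(2.4336*cos(t)^4 - 0.78*cos(t)^3 - 18.9695*cos(t)^2 + 3.05*cos(t) + 37.21)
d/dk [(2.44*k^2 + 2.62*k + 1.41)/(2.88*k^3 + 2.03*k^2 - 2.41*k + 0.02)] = (-7.0272*k^4 - 15.0912*k^3 - 23.3814*k^2 - 5.627*k + 3.4505)/(8.2944*k^6 + 11.6928*k^5 - 9.7607*k^4 - 9.6694*k^3 + 5.8893*k^2 - 0.0964*k + 0.0004)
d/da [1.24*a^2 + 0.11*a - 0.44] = 2.48*a + 0.11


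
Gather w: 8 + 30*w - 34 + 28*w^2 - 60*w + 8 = 28*w^2 - 30*w - 18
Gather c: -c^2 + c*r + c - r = -c^2 + c*(r + 1) - r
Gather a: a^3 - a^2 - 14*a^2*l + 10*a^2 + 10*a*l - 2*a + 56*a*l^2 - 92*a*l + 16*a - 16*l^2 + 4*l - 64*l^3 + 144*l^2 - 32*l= a^3 + a^2*(9 - 14*l) + a*(56*l^2 - 82*l + 14) - 64*l^3 + 128*l^2 - 28*l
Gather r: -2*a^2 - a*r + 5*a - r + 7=-2*a^2 + 5*a + r*(-a - 1) + 7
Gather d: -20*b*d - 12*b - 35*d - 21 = -12*b + d*(-20*b - 35) - 21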